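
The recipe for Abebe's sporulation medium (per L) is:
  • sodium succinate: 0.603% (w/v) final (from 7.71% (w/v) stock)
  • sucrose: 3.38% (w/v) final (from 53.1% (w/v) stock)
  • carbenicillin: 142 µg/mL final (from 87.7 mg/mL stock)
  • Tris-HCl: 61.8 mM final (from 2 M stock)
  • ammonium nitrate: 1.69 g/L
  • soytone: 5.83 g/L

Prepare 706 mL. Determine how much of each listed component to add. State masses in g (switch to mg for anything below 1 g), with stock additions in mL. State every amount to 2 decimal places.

sodium succinate 55.22 mL; sucrose 44.94 mL; carbenicillin 1.14 mL; Tris-HCl 21.82 mL; ammonium nitrate 1.19 g; soytone 4.12 g

Target volume = 706 mL = 0.706 L.
sodium succinate: V = C2·V2/C1 = 0.603% ÷ 7.71% × 706 mL = 55.22 mL
sucrose: dilute stock: 3.38% ÷ 53.1% × 706 mL = 44.94 mL
carbenicillin: dilute stock: 142 µg/mL × 706 mL ÷ 87700 µg/mL = 1.14 mL
Tris-HCl: C1V1 = C2V2 → 61.8 mM × 706 mL ÷ 2000 mM = 21.82 mL
ammonium nitrate: 1.69 g/L × 0.706 L = 1.19 g
soytone: 5.83 g/L × 0.706 L = 4.12 g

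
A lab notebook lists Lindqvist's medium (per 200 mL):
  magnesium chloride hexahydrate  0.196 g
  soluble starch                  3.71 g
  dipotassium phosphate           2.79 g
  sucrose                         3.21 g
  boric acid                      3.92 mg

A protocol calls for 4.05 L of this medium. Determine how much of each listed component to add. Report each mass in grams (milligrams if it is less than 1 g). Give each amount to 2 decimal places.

magnesium chloride hexahydrate 3.97 g; soluble starch 75.13 g; dipotassium phosphate 56.50 g; sucrose 65.00 g; boric acid 79.38 mg

Scale factor = 4050 mL / 200 mL = 20.25.
magnesium chloride hexahydrate: 0.196 g × (4050 mL / 200 mL) = 3.97 g
soluble starch: 3.71 g × (4050 mL / 200 mL) = 75.13 g
dipotassium phosphate: 2.79 g × (4050 mL / 200 mL) = 56.50 g
sucrose: 3.21 g × (4050 mL / 200 mL) = 65.00 g
boric acid: 3.92 mg × (4050 mL / 200 mL) = 79.38 mg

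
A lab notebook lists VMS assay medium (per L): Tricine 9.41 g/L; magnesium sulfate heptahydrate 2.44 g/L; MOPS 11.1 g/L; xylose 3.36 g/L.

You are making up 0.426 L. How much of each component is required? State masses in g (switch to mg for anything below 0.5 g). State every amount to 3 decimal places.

Tricine 4.009 g; magnesium sulfate heptahydrate 1.039 g; MOPS 4.729 g; xylose 1.431 g

Working volume: 0.426 L.
Tricine: 9.41 g/L × 0.426 L = 4.009 g
magnesium sulfate heptahydrate: 2.44 g/L × 0.426 L = 1.039 g
MOPS: 11.1 g/L × 0.426 L = 4.729 g
xylose: 3.36 g/L × 0.426 L = 1.431 g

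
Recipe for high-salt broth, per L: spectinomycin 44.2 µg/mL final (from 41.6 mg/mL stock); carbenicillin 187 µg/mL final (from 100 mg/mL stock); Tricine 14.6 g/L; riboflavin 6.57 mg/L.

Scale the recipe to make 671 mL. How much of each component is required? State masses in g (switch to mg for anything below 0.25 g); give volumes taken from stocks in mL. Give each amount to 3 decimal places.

spectinomycin 0.713 mL; carbenicillin 1.255 mL; Tricine 9.797 g; riboflavin 4.408 mg

Target volume = 671 mL = 0.671 L.
spectinomycin: V = C2·V2/C1 = 44.2 µg/mL × 671 mL ÷ 41600 µg/mL = 0.713 mL
carbenicillin: dilute stock: 187 µg/mL × 671 mL ÷ 100000 µg/mL = 1.255 mL
Tricine: 14.6 g/L × 0.671 L = 9.797 g
riboflavin: 6.57 mg/L × 0.671 L = 4.408 mg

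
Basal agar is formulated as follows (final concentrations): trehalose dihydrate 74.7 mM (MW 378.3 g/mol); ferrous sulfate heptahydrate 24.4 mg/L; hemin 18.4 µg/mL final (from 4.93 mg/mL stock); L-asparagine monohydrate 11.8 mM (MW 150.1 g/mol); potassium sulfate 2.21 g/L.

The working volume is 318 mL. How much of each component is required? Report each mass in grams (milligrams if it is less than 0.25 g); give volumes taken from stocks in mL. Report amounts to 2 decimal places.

Scale factor relative to 1 L: 0.318.
trehalose dihydrate: 74.7 mmol/L × 378.3 g/mol × 0.318 L ÷ 1000 = 8.99 g
ferrous sulfate heptahydrate: 24.4 mg/L × 0.318 L = 7.76 mg
hemin: C1V1 = C2V2 → 18.4 µg/mL × 318 mL ÷ 4930 µg/mL = 1.19 mL
L-asparagine monohydrate: 11.8 mmol/L × 150.1 g/mol × 0.318 L ÷ 1000 = 0.56 g
potassium sulfate: 2.21 g/L × 0.318 L = 0.70 g

trehalose dihydrate 8.99 g; ferrous sulfate heptahydrate 7.76 mg; hemin 1.19 mL; L-asparagine monohydrate 0.56 g; potassium sulfate 0.70 g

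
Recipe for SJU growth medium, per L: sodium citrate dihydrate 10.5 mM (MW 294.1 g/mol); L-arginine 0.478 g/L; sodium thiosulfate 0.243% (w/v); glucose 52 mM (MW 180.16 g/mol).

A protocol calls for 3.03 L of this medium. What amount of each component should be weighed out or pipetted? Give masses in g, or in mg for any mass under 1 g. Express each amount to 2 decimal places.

Scale factor relative to 1 L: 3.03.
sodium citrate dihydrate: 10.5 mmol/L × 294.1 g/mol × 3.03 L ÷ 1000 = 9.36 g
L-arginine: 0.478 g/L × 3.03 L = 1.45 g
sodium thiosulfate: 0.243% w/v = 2.43 g/L → 2.43 × 3.03 L = 7.36 g
glucose: 52 mmol/L × 180.16 g/mol × 3.03 L ÷ 1000 = 28.39 g

sodium citrate dihydrate 9.36 g; L-arginine 1.45 g; sodium thiosulfate 7.36 g; glucose 28.39 g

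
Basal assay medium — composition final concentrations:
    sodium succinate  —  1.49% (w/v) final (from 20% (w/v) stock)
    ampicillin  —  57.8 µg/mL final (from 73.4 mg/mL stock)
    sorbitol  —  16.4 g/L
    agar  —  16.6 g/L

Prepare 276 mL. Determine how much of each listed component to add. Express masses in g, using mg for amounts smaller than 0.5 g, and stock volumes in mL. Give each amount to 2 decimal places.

sodium succinate 20.56 mL; ampicillin 0.22 mL; sorbitol 4.53 g; agar 4.58 g

Scale factor relative to 1 L: 0.276.
sodium succinate: V = C2·V2/C1 = 1.49% ÷ 20% × 276 mL = 20.56 mL
ampicillin: V = C2·V2/C1 = 57.8 µg/mL × 276 mL ÷ 73400 µg/mL = 0.22 mL
sorbitol: 16.4 g/L × 0.276 L = 4.53 g
agar: 16.6 g/L × 0.276 L = 4.58 g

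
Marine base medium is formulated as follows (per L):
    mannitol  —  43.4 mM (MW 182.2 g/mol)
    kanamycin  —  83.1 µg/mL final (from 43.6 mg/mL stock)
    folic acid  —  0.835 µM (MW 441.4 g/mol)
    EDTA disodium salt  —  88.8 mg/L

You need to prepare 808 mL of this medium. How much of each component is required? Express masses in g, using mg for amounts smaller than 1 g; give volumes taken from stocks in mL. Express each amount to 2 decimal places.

mannitol 6.39 g; kanamycin 1.54 mL; folic acid 0.30 mg; EDTA disodium salt 71.75 mg

Working volume: 808 mL = 0.808 L.
mannitol: 43.4 mmol/L × 182.2 g/mol × 0.808 L ÷ 1000 = 6.39 g
kanamycin: dilute stock: 83.1 µg/mL × 808 mL ÷ 43600 µg/mL = 1.54 mL
folic acid: 0.835 µmol/L × 441.4 g/mol × 0.808 L ÷ 1000 = 0.30 mg
EDTA disodium salt: 88.8 mg/L × 0.808 L = 71.75 mg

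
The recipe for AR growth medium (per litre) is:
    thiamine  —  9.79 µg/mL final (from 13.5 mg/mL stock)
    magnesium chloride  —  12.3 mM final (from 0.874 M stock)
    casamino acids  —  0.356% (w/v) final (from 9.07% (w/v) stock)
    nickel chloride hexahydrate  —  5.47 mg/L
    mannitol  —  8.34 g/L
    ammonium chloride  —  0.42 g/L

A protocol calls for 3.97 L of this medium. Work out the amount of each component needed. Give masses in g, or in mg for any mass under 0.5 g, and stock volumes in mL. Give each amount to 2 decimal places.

Scale factor relative to 1 L: 3.97.
thiamine: C1V1 = C2V2 → 9.79 µg/mL × 3970 mL ÷ 13500 µg/mL = 2.88 mL
magnesium chloride: V = C2·V2/C1 = 12.3 mM × 3970 mL ÷ 874 mM = 55.87 mL
casamino acids: C1V1 = C2V2 → 0.356% ÷ 9.07% × 3970 mL = 155.82 mL
nickel chloride hexahydrate: 5.47 mg/L × 3.97 L = 21.72 mg
mannitol: 8.34 g/L × 3.97 L = 33.11 g
ammonium chloride: 0.42 g/L × 3.97 L = 1.67 g

thiamine 2.88 mL; magnesium chloride 55.87 mL; casamino acids 155.82 mL; nickel chloride hexahydrate 21.72 mg; mannitol 33.11 g; ammonium chloride 1.67 g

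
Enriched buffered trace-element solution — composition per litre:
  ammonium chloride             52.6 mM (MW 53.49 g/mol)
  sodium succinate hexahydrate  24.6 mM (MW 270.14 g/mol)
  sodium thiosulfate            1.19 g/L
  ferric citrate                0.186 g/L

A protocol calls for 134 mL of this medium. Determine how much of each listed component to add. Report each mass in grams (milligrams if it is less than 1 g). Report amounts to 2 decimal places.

ammonium chloride 377.02 mg; sodium succinate hexahydrate 890.49 mg; sodium thiosulfate 159.46 mg; ferric citrate 24.92 mg

Scale factor relative to 1 L: 0.134.
ammonium chloride: 52.6 mmol/L × 53.49 mg/mmol × 0.134 L = 377.02 mg
sodium succinate hexahydrate: 24.6 mmol/L × 270.14 mg/mmol × 0.134 L = 890.49 mg
sodium thiosulfate: 1.19 g/L × 0.134 L = 0.15946 g = 159.46 mg
ferric citrate: 0.186 g/L × 0.134 L = 0.024924 g = 24.92 mg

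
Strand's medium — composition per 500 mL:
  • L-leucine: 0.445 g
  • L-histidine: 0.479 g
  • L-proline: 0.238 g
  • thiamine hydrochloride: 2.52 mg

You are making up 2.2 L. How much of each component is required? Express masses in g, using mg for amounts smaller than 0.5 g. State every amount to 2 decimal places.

L-leucine 1.96 g; L-histidine 2.11 g; L-proline 1.05 g; thiamine hydrochloride 11.09 mg

Ratio of target to recipe volume: 2200 / 500 = 4.4.
L-leucine: 0.445 g × (2200 mL / 500 mL) = 1.96 g
L-histidine: 0.479 g × (2200 mL / 500 mL) = 2.11 g
L-proline: 0.238 g × (2200 mL / 500 mL) = 1.05 g
thiamine hydrochloride: 2.52 mg × (2200 mL / 500 mL) = 11.09 mg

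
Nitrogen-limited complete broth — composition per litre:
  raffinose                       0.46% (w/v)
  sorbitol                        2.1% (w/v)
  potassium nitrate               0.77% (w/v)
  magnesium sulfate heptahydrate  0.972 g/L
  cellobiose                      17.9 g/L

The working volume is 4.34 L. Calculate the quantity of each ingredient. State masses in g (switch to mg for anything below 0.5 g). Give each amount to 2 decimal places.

raffinose 19.96 g; sorbitol 91.14 g; potassium nitrate 33.42 g; magnesium sulfate heptahydrate 4.22 g; cellobiose 77.69 g

Working volume: 4.34 L.
raffinose: 0.46 g per 100 mL × 4340 mL ÷ 100 = 19.96 g
sorbitol: 2.1 g per 100 mL × 4340 mL ÷ 100 = 91.14 g
potassium nitrate: 0.77% w/v = 7.7 g/L → 7.7 × 4.34 L = 33.42 g
magnesium sulfate heptahydrate: 0.972 g/L × 4.34 L = 4.22 g
cellobiose: 17.9 g/L × 4.34 L = 77.69 g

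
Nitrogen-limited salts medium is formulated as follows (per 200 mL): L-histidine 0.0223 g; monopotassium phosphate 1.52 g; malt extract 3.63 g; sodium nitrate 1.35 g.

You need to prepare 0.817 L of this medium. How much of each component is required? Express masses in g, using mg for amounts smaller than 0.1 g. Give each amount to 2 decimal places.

Ratio of target to recipe volume: 817 / 200 = 4.085.
L-histidine: 0.0223 g × (817 mL / 200 mL) = 0.0910955 g = 91.10 mg
monopotassium phosphate: 1.52 g × (817 mL / 200 mL) = 6.21 g
malt extract: 3.63 g × (817 mL / 200 mL) = 14.83 g
sodium nitrate: 1.35 g × (817 mL / 200 mL) = 5.51 g

L-histidine 91.10 mg; monopotassium phosphate 6.21 g; malt extract 14.83 g; sodium nitrate 5.51 g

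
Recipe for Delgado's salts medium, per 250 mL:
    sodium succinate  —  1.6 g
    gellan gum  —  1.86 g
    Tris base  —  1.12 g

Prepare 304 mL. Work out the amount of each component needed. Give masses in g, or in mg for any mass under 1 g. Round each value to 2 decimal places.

sodium succinate 1.95 g; gellan gum 2.26 g; Tris base 1.36 g

Scale factor = 304 mL / 250 mL = 1.216.
sodium succinate: 1.6 g × (304 mL / 250 mL) = 1.95 g
gellan gum: 1.86 g × (304 mL / 250 mL) = 2.26 g
Tris base: 1.12 g × (304 mL / 250 mL) = 1.36 g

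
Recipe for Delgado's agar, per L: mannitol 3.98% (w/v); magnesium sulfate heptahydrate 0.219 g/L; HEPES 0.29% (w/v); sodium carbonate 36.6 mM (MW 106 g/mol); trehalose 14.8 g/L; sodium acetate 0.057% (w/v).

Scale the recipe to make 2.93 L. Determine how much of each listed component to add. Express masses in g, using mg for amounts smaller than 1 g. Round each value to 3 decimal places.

mannitol 116.614 g; magnesium sulfate heptahydrate 641.670 mg; HEPES 8.497 g; sodium carbonate 11.367 g; trehalose 43.364 g; sodium acetate 1.670 g

Working volume: 2.93 L.
mannitol: 3.98% w/v = 39.8 g/L → 39.8 × 2.93 L = 116.614 g
magnesium sulfate heptahydrate: 0.219 g/L × 2.93 L = 0.64167 g = 641.670 mg
HEPES: 0.29 g per 100 mL × 2930 mL ÷ 100 = 8.497 g
sodium carbonate: 36.6 mmol/L × 106 g/mol × 2.93 L ÷ 1000 = 11.367 g
trehalose: 14.8 g/L × 2.93 L = 43.364 g
sodium acetate: 0.057 g per 100 mL × 2930 mL ÷ 100 = 1.670 g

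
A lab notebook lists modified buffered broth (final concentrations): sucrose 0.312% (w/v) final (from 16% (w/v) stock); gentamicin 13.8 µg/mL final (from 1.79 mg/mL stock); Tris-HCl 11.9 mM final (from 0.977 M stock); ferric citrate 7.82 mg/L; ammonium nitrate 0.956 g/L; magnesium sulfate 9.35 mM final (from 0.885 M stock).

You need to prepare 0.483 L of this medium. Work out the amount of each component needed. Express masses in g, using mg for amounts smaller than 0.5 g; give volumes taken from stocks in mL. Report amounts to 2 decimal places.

Scale factor relative to 1 L: 0.483.
sucrose: V = C2·V2/C1 = 0.312% ÷ 16% × 483 mL = 9.42 mL
gentamicin: C1V1 = C2V2 → 13.8 µg/mL × 483 mL ÷ 1790 µg/mL = 3.72 mL
Tris-HCl: dilute stock: 11.9 mM × 483 mL ÷ 977 mM = 5.88 mL
ferric citrate: 7.82 mg/L × 0.483 L = 3.78 mg
ammonium nitrate: 0.956 g/L × 0.483 L = 0.461748 g = 461.75 mg
magnesium sulfate: dilute stock: 9.35 mM × 483 mL ÷ 885 mM = 5.10 mL

sucrose 9.42 mL; gentamicin 3.72 mL; Tris-HCl 5.88 mL; ferric citrate 3.78 mg; ammonium nitrate 461.75 mg; magnesium sulfate 5.10 mL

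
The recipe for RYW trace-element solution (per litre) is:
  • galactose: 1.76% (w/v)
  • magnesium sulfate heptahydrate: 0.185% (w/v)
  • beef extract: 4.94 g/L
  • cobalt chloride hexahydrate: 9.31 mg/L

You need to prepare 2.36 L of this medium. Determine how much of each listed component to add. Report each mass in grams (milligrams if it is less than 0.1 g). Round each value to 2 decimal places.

galactose 41.54 g; magnesium sulfate heptahydrate 4.37 g; beef extract 11.66 g; cobalt chloride hexahydrate 21.97 mg

Working volume: 2.36 L.
galactose: 1.76 g per 100 mL × 2360 mL ÷ 100 = 41.54 g
magnesium sulfate heptahydrate: 0.185 g per 100 mL × 2360 mL ÷ 100 = 4.37 g
beef extract: 4.94 g/L × 2.36 L = 11.66 g
cobalt chloride hexahydrate: 9.31 mg/L × 2.36 L = 21.97 mg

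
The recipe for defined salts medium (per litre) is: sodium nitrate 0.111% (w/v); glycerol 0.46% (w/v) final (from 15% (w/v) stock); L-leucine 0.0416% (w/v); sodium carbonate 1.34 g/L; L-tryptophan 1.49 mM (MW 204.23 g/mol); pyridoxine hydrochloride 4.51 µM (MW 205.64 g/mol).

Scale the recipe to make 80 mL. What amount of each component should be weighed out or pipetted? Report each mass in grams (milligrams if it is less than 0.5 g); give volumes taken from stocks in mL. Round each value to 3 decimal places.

sodium nitrate 88.800 mg; glycerol 2.453 mL; L-leucine 33.280 mg; sodium carbonate 107.200 mg; L-tryptophan 24.344 mg; pyridoxine hydrochloride 0.074 mg

Target volume = 80 mL = 0.08 L.
sodium nitrate: 0.111% w/v = 1.11 g/L → 1.11 × 0.08 L = 0.0888 g = 88.800 mg
glycerol: C1V1 = C2V2 → 0.46% ÷ 15% × 80 mL = 2.453 mL
L-leucine: 0.0416 g per 100 mL × 80 mL ÷ 100 = 0.03328 g = 33.280 mg
sodium carbonate: 1.34 g/L × 0.08 L = 0.1072 g = 107.200 mg
L-tryptophan: 1.49 mmol/L × 204.23 mg/mmol × 0.08 L = 24.344 mg
pyridoxine hydrochloride: 4.51 µmol/L × 205.64 g/mol × 0.08 L ÷ 1000 = 0.074 mg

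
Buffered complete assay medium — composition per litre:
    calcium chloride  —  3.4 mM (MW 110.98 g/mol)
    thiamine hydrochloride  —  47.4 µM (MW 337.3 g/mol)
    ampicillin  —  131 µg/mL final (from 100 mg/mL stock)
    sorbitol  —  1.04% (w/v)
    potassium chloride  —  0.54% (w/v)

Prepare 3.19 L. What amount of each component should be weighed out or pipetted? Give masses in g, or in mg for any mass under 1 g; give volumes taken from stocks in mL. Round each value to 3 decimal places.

calcium chloride 1.204 g; thiamine hydrochloride 51.002 mg; ampicillin 4.179 mL; sorbitol 33.176 g; potassium chloride 17.226 g

Scale factor relative to 1 L: 3.19.
calcium chloride: 3.4 mmol/L × 110.98 g/mol × 3.19 L ÷ 1000 = 1.204 g
thiamine hydrochloride: 47.4 µmol/L × 337.3 g/mol × 3.19 L ÷ 1000 = 51.002 mg
ampicillin: dilute stock: 131 µg/mL × 3190 mL ÷ 100000 µg/mL = 4.179 mL
sorbitol: 1.04% w/v = 10.4 g/L → 10.4 × 3.19 L = 33.176 g
potassium chloride: 0.54 g per 100 mL × 3190 mL ÷ 100 = 17.226 g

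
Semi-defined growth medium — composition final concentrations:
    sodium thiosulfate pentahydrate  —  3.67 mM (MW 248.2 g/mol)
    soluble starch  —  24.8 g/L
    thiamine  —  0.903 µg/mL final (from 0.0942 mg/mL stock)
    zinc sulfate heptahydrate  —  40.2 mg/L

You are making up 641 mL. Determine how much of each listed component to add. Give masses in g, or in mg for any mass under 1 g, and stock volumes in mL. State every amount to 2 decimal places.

Target volume = 641 mL = 0.641 L.
sodium thiosulfate pentahydrate: 3.67 mmol/L × 248.2 mg/mmol × 0.641 L = 583.88 mg
soluble starch: 24.8 g/L × 0.641 L = 15.90 g
thiamine: dilute stock: 0.903 µg/mL × 641 mL ÷ 94.2 µg/mL = 6.14 mL
zinc sulfate heptahydrate: 40.2 mg/L × 0.641 L = 25.77 mg

sodium thiosulfate pentahydrate 583.88 mg; soluble starch 15.90 g; thiamine 6.14 mL; zinc sulfate heptahydrate 25.77 mg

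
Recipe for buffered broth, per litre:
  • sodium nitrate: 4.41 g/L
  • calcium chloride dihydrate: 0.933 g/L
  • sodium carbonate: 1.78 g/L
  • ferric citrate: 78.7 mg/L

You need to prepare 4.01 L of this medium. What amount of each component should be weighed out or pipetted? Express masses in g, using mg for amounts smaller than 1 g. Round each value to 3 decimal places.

sodium nitrate 17.684 g; calcium chloride dihydrate 3.741 g; sodium carbonate 7.138 g; ferric citrate 315.587 mg

Scale factor relative to 1 L: 4.01.
sodium nitrate: 4.41 g/L × 4.01 L = 17.684 g
calcium chloride dihydrate: 0.933 g/L × 4.01 L = 3.741 g
sodium carbonate: 1.78 g/L × 4.01 L = 7.138 g
ferric citrate: 78.7 mg/L × 4.01 L = 315.587 mg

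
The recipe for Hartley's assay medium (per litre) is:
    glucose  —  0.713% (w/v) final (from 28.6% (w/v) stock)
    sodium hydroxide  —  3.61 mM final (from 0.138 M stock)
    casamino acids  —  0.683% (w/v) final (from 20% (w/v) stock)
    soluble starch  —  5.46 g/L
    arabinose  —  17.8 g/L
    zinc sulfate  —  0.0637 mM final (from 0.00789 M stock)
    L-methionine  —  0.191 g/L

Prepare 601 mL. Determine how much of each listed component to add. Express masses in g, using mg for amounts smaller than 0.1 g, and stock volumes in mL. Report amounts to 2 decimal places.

glucose 14.98 mL; sodium hydroxide 15.72 mL; casamino acids 20.52 mL; soluble starch 3.28 g; arabinose 10.70 g; zinc sulfate 4.85 mL; L-methionine 0.11 g

Target volume = 601 mL = 0.601 L.
glucose: V = C2·V2/C1 = 0.713% ÷ 28.6% × 601 mL = 14.98 mL
sodium hydroxide: V = C2·V2/C1 = 3.61 mM × 601 mL ÷ 138 mM = 15.72 mL
casamino acids: dilute stock: 0.683% ÷ 20% × 601 mL = 20.52 mL
soluble starch: 5.46 g/L × 0.601 L = 3.28 g
arabinose: 17.8 g/L × 0.601 L = 10.70 g
zinc sulfate: C1V1 = C2V2 → 0.0637 mM × 601 mL ÷ 7.89 mM = 4.85 mL
L-methionine: 0.191 g/L × 0.601 L = 0.11 g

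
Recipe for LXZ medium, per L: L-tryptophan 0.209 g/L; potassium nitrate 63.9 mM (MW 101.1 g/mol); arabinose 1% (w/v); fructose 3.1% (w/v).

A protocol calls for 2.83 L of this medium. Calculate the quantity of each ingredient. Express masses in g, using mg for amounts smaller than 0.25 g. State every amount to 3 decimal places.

L-tryptophan 0.591 g; potassium nitrate 18.283 g; arabinose 28.300 g; fructose 87.730 g

Scale factor relative to 1 L: 2.83.
L-tryptophan: 0.209 g/L × 2.83 L = 0.591 g
potassium nitrate: 63.9 mmol/L × 101.1 g/mol × 2.83 L ÷ 1000 = 18.283 g
arabinose: 1% w/v = 10 g/L → 10 × 2.83 L = 28.300 g
fructose: 3.1 g per 100 mL × 2830 mL ÷ 100 = 87.730 g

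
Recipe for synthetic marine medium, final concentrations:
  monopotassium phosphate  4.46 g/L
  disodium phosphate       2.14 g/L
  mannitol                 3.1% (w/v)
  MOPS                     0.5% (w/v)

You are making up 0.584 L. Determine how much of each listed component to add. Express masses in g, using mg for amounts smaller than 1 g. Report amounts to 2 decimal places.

monopotassium phosphate 2.60 g; disodium phosphate 1.25 g; mannitol 18.10 g; MOPS 2.92 g

Working volume: 0.584 L.
monopotassium phosphate: 4.46 g/L × 0.584 L = 2.60 g
disodium phosphate: 2.14 g/L × 0.584 L = 1.25 g
mannitol: 3.1 g per 100 mL × 584 mL ÷ 100 = 18.10 g
MOPS: 0.5 g per 100 mL × 584 mL ÷ 100 = 2.92 g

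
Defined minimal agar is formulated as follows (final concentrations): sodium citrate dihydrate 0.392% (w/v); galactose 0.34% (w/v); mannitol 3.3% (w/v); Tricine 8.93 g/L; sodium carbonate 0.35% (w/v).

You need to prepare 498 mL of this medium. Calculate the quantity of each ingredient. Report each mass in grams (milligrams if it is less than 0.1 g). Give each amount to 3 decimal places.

Target volume = 498 mL = 0.498 L.
sodium citrate dihydrate: 0.392% w/v = 3.92 g/L → 3.92 × 0.498 L = 1.952 g
galactose: 0.34 g per 100 mL × 498 mL ÷ 100 = 1.693 g
mannitol: 3.3% w/v = 33 g/L → 33 × 0.498 L = 16.434 g
Tricine: 8.93 g/L × 0.498 L = 4.447 g
sodium carbonate: 0.35% w/v = 3.5 g/L → 3.5 × 0.498 L = 1.743 g

sodium citrate dihydrate 1.952 g; galactose 1.693 g; mannitol 16.434 g; Tricine 4.447 g; sodium carbonate 1.743 g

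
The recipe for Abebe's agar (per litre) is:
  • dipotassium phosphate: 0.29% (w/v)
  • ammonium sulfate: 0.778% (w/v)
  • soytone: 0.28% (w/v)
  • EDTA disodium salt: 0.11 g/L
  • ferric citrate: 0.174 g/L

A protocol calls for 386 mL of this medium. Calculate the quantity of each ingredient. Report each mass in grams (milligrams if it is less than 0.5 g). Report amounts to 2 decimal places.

Scale factor relative to 1 L: 0.386.
dipotassium phosphate: 0.29% w/v = 2.9 g/L → 2.9 × 0.386 L = 1.12 g
ammonium sulfate: 0.778% w/v = 7.78 g/L → 7.78 × 0.386 L = 3.00 g
soytone: 0.28 g per 100 mL × 386 mL ÷ 100 = 1.08 g
EDTA disodium salt: 0.11 g/L × 0.386 L = 0.04246 g = 42.46 mg
ferric citrate: 0.174 g/L × 0.386 L = 0.067164 g = 67.16 mg

dipotassium phosphate 1.12 g; ammonium sulfate 3.00 g; soytone 1.08 g; EDTA disodium salt 42.46 mg; ferric citrate 67.16 mg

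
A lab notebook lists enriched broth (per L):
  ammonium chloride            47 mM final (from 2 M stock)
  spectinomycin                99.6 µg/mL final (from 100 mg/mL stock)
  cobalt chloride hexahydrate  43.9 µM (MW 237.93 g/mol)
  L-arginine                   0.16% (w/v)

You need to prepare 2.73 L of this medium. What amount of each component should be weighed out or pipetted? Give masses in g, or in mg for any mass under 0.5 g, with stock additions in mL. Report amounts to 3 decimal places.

ammonium chloride 64.155 mL; spectinomycin 2.719 mL; cobalt chloride hexahydrate 28.515 mg; L-arginine 4.368 g

Scale factor relative to 1 L: 2.73.
ammonium chloride: C1V1 = C2V2 → 47 mM × 2730 mL ÷ 2000 mM = 64.155 mL
spectinomycin: dilute stock: 99.6 µg/mL × 2730 mL ÷ 100000 µg/mL = 2.719 mL
cobalt chloride hexahydrate: 43.9 µmol/L × 237.93 g/mol × 2.73 L ÷ 1000 = 28.515 mg
L-arginine: 0.16 g per 100 mL × 2730 mL ÷ 100 = 4.368 g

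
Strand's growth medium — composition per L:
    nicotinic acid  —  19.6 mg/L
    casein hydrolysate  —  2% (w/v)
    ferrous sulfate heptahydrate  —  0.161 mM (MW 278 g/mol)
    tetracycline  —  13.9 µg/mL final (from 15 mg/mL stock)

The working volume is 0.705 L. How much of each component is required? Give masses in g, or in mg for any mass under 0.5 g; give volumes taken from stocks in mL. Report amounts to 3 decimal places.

nicotinic acid 13.818 mg; casein hydrolysate 14.100 g; ferrous sulfate heptahydrate 31.554 mg; tetracycline 0.653 mL

Working volume: 0.705 L.
nicotinic acid: 19.6 mg/L × 0.705 L = 13.818 mg
casein hydrolysate: 2% w/v = 20 g/L → 20 × 0.705 L = 14.100 g
ferrous sulfate heptahydrate: 0.161 mmol/L × 278 mg/mmol × 0.705 L = 31.554 mg
tetracycline: V = C2·V2/C1 = 13.9 µg/mL × 705 mL ÷ 15000 µg/mL = 0.653 mL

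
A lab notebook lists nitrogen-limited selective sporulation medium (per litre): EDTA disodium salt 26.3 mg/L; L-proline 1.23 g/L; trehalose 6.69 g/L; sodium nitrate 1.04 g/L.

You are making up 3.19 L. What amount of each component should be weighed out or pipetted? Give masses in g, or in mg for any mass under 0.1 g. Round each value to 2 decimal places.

Working volume: 3.19 L.
EDTA disodium salt: 26.3 mg/L × 3.19 L = 83.90 mg
L-proline: 1.23 g/L × 3.19 L = 3.92 g
trehalose: 6.69 g/L × 3.19 L = 21.34 g
sodium nitrate: 1.04 g/L × 3.19 L = 3.32 g

EDTA disodium salt 83.90 mg; L-proline 3.92 g; trehalose 21.34 g; sodium nitrate 3.32 g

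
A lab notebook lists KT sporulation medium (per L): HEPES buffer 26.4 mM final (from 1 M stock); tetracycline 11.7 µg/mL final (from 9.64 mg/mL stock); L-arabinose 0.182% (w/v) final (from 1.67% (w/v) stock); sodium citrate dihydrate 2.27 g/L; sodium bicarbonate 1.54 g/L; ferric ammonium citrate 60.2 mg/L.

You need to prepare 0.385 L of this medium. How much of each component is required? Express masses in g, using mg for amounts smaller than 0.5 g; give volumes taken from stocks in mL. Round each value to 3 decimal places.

Working volume: 0.385 L.
HEPES buffer: C1V1 = C2V2 → 26.4 mM × 385 mL ÷ 1000 mM = 10.164 mL
tetracycline: dilute stock: 11.7 µg/mL × 385 mL ÷ 9640 µg/mL = 0.467 mL
L-arabinose: dilute stock: 0.182% ÷ 1.67% × 385 mL = 41.958 mL
sodium citrate dihydrate: 2.27 g/L × 0.385 L = 0.874 g
sodium bicarbonate: 1.54 g/L × 0.385 L = 0.593 g
ferric ammonium citrate: 60.2 mg/L × 0.385 L = 23.177 mg

HEPES buffer 10.164 mL; tetracycline 0.467 mL; L-arabinose 41.958 mL; sodium citrate dihydrate 0.874 g; sodium bicarbonate 0.593 g; ferric ammonium citrate 23.177 mg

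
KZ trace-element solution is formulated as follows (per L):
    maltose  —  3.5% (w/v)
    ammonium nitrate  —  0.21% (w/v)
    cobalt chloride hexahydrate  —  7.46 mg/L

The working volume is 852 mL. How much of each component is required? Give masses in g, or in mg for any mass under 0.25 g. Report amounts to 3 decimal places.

maltose 29.820 g; ammonium nitrate 1.789 g; cobalt chloride hexahydrate 6.356 mg

Target volume = 852 mL = 0.852 L.
maltose: 3.5 g per 100 mL × 852 mL ÷ 100 = 29.820 g
ammonium nitrate: 0.21% w/v = 2.1 g/L → 2.1 × 0.852 L = 1.789 g
cobalt chloride hexahydrate: 7.46 mg/L × 0.852 L = 6.356 mg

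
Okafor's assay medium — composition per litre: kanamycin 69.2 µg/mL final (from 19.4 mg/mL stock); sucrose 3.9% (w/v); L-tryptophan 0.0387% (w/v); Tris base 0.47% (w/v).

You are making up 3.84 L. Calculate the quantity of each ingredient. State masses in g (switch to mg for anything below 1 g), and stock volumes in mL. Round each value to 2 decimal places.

kanamycin 13.70 mL; sucrose 149.76 g; L-tryptophan 1.49 g; Tris base 18.05 g

Working volume: 3.84 L.
kanamycin: C1V1 = C2V2 → 69.2 µg/mL × 3840 mL ÷ 19400 µg/mL = 13.70 mL
sucrose: 3.9 g per 100 mL × 3840 mL ÷ 100 = 149.76 g
L-tryptophan: 0.0387 g per 100 mL × 3840 mL ÷ 100 = 1.49 g
Tris base: 0.47% w/v = 4.7 g/L → 4.7 × 3.84 L = 18.05 g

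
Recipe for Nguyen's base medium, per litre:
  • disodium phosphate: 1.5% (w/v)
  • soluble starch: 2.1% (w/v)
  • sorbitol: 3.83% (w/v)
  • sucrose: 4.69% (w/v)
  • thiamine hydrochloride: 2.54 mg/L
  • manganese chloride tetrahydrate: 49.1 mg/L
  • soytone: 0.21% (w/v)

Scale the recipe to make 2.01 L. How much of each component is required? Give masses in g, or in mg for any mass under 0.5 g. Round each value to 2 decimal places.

Working volume: 2.01 L.
disodium phosphate: 1.5 g per 100 mL × 2010 mL ÷ 100 = 30.15 g
soluble starch: 2.1% w/v = 21 g/L → 21 × 2.01 L = 42.21 g
sorbitol: 3.83% w/v = 38.3 g/L → 38.3 × 2.01 L = 76.98 g
sucrose: 4.69% w/v = 46.9 g/L → 46.9 × 2.01 L = 94.27 g
thiamine hydrochloride: 2.54 mg/L × 2.01 L = 5.11 mg
manganese chloride tetrahydrate: 49.1 mg/L × 2.01 L = 98.69 mg
soytone: 0.21% w/v = 2.1 g/L → 2.1 × 2.01 L = 4.22 g

disodium phosphate 30.15 g; soluble starch 42.21 g; sorbitol 76.98 g; sucrose 94.27 g; thiamine hydrochloride 5.11 mg; manganese chloride tetrahydrate 98.69 mg; soytone 4.22 g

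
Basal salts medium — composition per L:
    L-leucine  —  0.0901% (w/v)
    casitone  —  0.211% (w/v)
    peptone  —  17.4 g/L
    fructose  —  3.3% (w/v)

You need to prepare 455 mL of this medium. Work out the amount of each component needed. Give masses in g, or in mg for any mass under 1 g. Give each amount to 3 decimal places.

Working volume: 455 mL = 0.455 L.
L-leucine: 0.0901 g per 100 mL × 455 mL ÷ 100 = 0.409955 g = 409.955 mg
casitone: 0.211 g per 100 mL × 455 mL ÷ 100 = 0.96005 g = 960.050 mg
peptone: 17.4 g/L × 0.455 L = 7.917 g
fructose: 3.3 g per 100 mL × 455 mL ÷ 100 = 15.015 g

L-leucine 409.955 mg; casitone 960.050 mg; peptone 7.917 g; fructose 15.015 g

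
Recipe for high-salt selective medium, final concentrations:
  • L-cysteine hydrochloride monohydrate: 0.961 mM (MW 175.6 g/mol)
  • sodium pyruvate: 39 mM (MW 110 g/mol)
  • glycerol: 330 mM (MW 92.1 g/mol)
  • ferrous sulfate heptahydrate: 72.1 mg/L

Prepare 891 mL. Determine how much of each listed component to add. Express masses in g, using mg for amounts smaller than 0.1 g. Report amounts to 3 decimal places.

Working volume: 891 mL = 0.891 L.
L-cysteine hydrochloride monohydrate: 0.961 mmol/L × 175.6 g/mol × 0.891 L ÷ 1000 = 0.150 g
sodium pyruvate: 39 mmol/L × 110 g/mol × 0.891 L ÷ 1000 = 3.822 g
glycerol: 330 mmol/L × 92.1 g/mol × 0.891 L ÷ 1000 = 27.080 g
ferrous sulfate heptahydrate: 72.1 mg/L × 0.891 L = 64.241 mg

L-cysteine hydrochloride monohydrate 0.150 g; sodium pyruvate 3.822 g; glycerol 27.080 g; ferrous sulfate heptahydrate 64.241 mg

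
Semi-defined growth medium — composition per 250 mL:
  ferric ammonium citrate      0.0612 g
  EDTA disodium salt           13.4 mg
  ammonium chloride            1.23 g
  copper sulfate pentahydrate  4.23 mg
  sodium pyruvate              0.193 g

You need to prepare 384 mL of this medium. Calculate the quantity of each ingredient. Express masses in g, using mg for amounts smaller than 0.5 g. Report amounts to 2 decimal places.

Scale factor = 384 mL / 250 mL = 1.536.
ferric ammonium citrate: 0.0612 g × (384 mL / 250 mL) = 0.0940032 g = 94.00 mg
EDTA disodium salt: 13.4 mg × (384 mL / 250 mL) = 20.58 mg
ammonium chloride: 1.23 g × (384 mL / 250 mL) = 1.89 g
copper sulfate pentahydrate: 4.23 mg × (384 mL / 250 mL) = 6.50 mg
sodium pyruvate: 0.193 g × (384 mL / 250 mL) = 0.296448 g = 296.45 mg

ferric ammonium citrate 94.00 mg; EDTA disodium salt 20.58 mg; ammonium chloride 1.89 g; copper sulfate pentahydrate 6.50 mg; sodium pyruvate 296.45 mg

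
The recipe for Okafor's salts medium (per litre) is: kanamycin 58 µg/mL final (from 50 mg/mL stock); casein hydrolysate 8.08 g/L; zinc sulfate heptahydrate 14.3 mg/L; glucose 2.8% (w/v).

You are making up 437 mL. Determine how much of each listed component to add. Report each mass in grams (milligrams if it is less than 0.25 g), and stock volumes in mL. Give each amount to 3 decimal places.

Scale factor relative to 1 L: 0.437.
kanamycin: V = C2·V2/C1 = 58 µg/mL × 437 mL ÷ 50000 µg/mL = 0.507 mL
casein hydrolysate: 8.08 g/L × 0.437 L = 3.531 g
zinc sulfate heptahydrate: 14.3 mg/L × 0.437 L = 6.249 mg
glucose: 2.8 g per 100 mL × 437 mL ÷ 100 = 12.236 g

kanamycin 0.507 mL; casein hydrolysate 3.531 g; zinc sulfate heptahydrate 6.249 mg; glucose 12.236 g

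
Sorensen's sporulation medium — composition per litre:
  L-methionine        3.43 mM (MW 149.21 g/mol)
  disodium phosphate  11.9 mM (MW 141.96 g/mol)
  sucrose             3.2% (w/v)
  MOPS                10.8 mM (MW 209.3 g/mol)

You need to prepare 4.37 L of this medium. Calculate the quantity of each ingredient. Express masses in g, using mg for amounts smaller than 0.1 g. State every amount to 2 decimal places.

Scale factor relative to 1 L: 4.37.
L-methionine: 3.43 mmol/L × 149.21 g/mol × 4.37 L ÷ 1000 = 2.24 g
disodium phosphate: 11.9 mmol/L × 141.96 g/mol × 4.37 L ÷ 1000 = 7.38 g
sucrose: 3.2 g per 100 mL × 4370 mL ÷ 100 = 139.84 g
MOPS: 10.8 mmol/L × 209.3 g/mol × 4.37 L ÷ 1000 = 9.88 g

L-methionine 2.24 g; disodium phosphate 7.38 g; sucrose 139.84 g; MOPS 9.88 g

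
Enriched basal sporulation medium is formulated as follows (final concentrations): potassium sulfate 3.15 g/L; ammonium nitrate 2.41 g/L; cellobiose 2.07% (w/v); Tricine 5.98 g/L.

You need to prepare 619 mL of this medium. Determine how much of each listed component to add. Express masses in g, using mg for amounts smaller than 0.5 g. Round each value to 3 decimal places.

potassium sulfate 1.950 g; ammonium nitrate 1.492 g; cellobiose 12.813 g; Tricine 3.702 g

Scale factor relative to 1 L: 0.619.
potassium sulfate: 3.15 g/L × 0.619 L = 1.950 g
ammonium nitrate: 2.41 g/L × 0.619 L = 1.492 g
cellobiose: 2.07% w/v = 20.7 g/L → 20.7 × 0.619 L = 12.813 g
Tricine: 5.98 g/L × 0.619 L = 3.702 g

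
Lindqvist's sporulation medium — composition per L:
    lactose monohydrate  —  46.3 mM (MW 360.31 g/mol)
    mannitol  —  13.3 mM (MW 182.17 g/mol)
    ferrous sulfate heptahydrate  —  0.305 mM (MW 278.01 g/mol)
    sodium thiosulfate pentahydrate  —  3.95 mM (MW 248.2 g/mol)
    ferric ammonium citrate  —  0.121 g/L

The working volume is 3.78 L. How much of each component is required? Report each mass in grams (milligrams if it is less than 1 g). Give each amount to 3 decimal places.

lactose monohydrate 63.059 g; mannitol 9.158 g; ferrous sulfate heptahydrate 320.518 mg; sodium thiosulfate pentahydrate 3.706 g; ferric ammonium citrate 457.380 mg

Scale factor relative to 1 L: 3.78.
lactose monohydrate: 46.3 mmol/L × 360.31 g/mol × 3.78 L ÷ 1000 = 63.059 g
mannitol: 13.3 mmol/L × 182.17 g/mol × 3.78 L ÷ 1000 = 9.158 g
ferrous sulfate heptahydrate: 0.305 mmol/L × 278.01 mg/mmol × 3.78 L = 320.518 mg
sodium thiosulfate pentahydrate: 3.95 mmol/L × 248.2 g/mol × 3.78 L ÷ 1000 = 3.706 g
ferric ammonium citrate: 0.121 g/L × 3.78 L = 0.45738 g = 457.380 mg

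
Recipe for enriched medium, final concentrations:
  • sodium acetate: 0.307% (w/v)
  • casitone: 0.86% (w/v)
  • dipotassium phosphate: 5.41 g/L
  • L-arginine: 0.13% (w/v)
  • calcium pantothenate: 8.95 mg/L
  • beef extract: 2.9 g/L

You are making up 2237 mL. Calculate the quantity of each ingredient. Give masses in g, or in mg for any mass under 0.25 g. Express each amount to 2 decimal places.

sodium acetate 6.87 g; casitone 19.24 g; dipotassium phosphate 12.10 g; L-arginine 2.91 g; calcium pantothenate 20.02 mg; beef extract 6.49 g

Scale factor relative to 1 L: 2.237.
sodium acetate: 0.307% w/v = 3.07 g/L → 3.07 × 2.237 L = 6.87 g
casitone: 0.86% w/v = 8.6 g/L → 8.6 × 2.237 L = 19.24 g
dipotassium phosphate: 5.41 g/L × 2.237 L = 12.10 g
L-arginine: 0.13% w/v = 1.3 g/L → 1.3 × 2.237 L = 2.91 g
calcium pantothenate: 8.95 mg/L × 2.237 L = 20.02 mg
beef extract: 2.9 g/L × 2.237 L = 6.49 g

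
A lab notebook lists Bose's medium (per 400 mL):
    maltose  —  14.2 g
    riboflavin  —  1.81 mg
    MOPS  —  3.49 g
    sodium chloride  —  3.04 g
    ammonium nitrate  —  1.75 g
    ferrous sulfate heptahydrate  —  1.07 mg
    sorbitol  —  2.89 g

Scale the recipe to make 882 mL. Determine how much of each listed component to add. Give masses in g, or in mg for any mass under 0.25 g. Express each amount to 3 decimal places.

maltose 31.311 g; riboflavin 3.991 mg; MOPS 7.695 g; sodium chloride 6.703 g; ammonium nitrate 3.859 g; ferrous sulfate heptahydrate 2.359 mg; sorbitol 6.372 g

Ratio of target to recipe volume: 882 / 400 = 2.205.
maltose: 14.2 g × (882 mL / 400 mL) = 31.311 g
riboflavin: 1.81 mg × (882 mL / 400 mL) = 3.991 mg
MOPS: 3.49 g × (882 mL / 400 mL) = 7.695 g
sodium chloride: 3.04 g × (882 mL / 400 mL) = 6.703 g
ammonium nitrate: 1.75 g × (882 mL / 400 mL) = 3.859 g
ferrous sulfate heptahydrate: 1.07 mg × (882 mL / 400 mL) = 2.359 mg
sorbitol: 2.89 g × (882 mL / 400 mL) = 6.372 g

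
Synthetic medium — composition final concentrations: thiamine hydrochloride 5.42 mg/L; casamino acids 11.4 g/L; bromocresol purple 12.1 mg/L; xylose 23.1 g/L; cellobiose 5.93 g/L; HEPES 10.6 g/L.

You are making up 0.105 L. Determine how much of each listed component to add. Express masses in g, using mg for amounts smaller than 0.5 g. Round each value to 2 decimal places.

Working volume: 0.105 L.
thiamine hydrochloride: 5.42 mg/L × 0.105 L = 0.57 mg
casamino acids: 11.4 g/L × 0.105 L = 1.20 g
bromocresol purple: 12.1 mg/L × 0.105 L = 1.27 mg
xylose: 23.1 g/L × 0.105 L = 2.43 g
cellobiose: 5.93 g/L × 0.105 L = 0.62 g
HEPES: 10.6 g/L × 0.105 L = 1.11 g

thiamine hydrochloride 0.57 mg; casamino acids 1.20 g; bromocresol purple 1.27 mg; xylose 2.43 g; cellobiose 0.62 g; HEPES 1.11 g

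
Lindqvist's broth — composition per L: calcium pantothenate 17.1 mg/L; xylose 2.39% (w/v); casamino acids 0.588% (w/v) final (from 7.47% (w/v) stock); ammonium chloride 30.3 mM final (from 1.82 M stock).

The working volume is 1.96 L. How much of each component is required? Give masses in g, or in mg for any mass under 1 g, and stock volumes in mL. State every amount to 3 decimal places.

Working volume: 1.96 L.
calcium pantothenate: 17.1 mg/L × 1.96 L = 33.516 mg
xylose: 2.39% w/v = 23.9 g/L → 23.9 × 1.96 L = 46.844 g
casamino acids: C1V1 = C2V2 → 0.588% ÷ 7.47% × 1960 mL = 154.281 mL
ammonium chloride: C1V1 = C2V2 → 30.3 mM × 1960 mL ÷ 1820 mM = 32.631 mL

calcium pantothenate 33.516 mg; xylose 46.844 g; casamino acids 154.281 mL; ammonium chloride 32.631 mL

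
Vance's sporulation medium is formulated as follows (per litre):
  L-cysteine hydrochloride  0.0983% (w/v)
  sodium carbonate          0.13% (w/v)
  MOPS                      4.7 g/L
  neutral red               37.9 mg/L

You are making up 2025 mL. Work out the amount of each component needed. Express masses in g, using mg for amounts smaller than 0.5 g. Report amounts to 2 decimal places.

L-cysteine hydrochloride 1.99 g; sodium carbonate 2.63 g; MOPS 9.52 g; neutral red 76.75 mg

Scale factor relative to 1 L: 2.025.
L-cysteine hydrochloride: 0.0983% w/v = 0.983 g/L → 0.983 × 2.025 L = 1.99 g
sodium carbonate: 0.13% w/v = 1.3 g/L → 1.3 × 2.025 L = 2.63 g
MOPS: 4.7 g/L × 2.025 L = 9.52 g
neutral red: 37.9 mg/L × 2.025 L = 76.75 mg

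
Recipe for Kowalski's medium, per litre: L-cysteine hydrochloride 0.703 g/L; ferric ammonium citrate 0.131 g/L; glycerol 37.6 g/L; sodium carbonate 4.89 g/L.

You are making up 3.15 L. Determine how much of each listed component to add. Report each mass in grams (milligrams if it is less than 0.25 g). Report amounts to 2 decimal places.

Working volume: 3.15 L.
L-cysteine hydrochloride: 0.703 g/L × 3.15 L = 2.21 g
ferric ammonium citrate: 0.131 g/L × 3.15 L = 0.41 g
glycerol: 37.6 g/L × 3.15 L = 118.44 g
sodium carbonate: 4.89 g/L × 3.15 L = 15.40 g

L-cysteine hydrochloride 2.21 g; ferric ammonium citrate 0.41 g; glycerol 118.44 g; sodium carbonate 15.40 g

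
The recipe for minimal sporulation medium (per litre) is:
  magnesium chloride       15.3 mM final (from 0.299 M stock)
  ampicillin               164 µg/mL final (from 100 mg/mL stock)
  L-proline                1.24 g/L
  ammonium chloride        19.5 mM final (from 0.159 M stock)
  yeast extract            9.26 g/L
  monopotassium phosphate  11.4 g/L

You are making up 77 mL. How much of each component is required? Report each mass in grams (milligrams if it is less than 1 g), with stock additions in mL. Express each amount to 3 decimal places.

Target volume = 77 mL = 0.077 L.
magnesium chloride: V = C2·V2/C1 = 15.3 mM × 77 mL ÷ 299 mM = 3.940 mL
ampicillin: V = C2·V2/C1 = 164 µg/mL × 77 mL ÷ 100000 µg/mL = 0.126 mL
L-proline: 1.24 g/L × 0.077 L = 0.09548 g = 95.480 mg
ammonium chloride: dilute stock: 19.5 mM × 77 mL ÷ 159 mM = 9.443 mL
yeast extract: 9.26 g/L × 0.077 L = 0.71302 g = 713.020 mg
monopotassium phosphate: 11.4 g/L × 0.077 L = 0.8778 g = 877.800 mg

magnesium chloride 3.940 mL; ampicillin 0.126 mL; L-proline 95.480 mg; ammonium chloride 9.443 mL; yeast extract 713.020 mg; monopotassium phosphate 877.800 mg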